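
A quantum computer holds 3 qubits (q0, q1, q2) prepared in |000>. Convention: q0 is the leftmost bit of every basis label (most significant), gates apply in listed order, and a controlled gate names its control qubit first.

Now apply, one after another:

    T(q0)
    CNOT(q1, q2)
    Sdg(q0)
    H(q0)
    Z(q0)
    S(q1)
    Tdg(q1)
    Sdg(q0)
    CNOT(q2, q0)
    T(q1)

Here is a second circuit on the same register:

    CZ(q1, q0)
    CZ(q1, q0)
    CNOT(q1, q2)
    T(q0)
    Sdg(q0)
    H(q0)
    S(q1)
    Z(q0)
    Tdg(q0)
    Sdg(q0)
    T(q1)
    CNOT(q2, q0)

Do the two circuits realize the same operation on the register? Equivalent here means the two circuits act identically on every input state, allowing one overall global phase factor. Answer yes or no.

No — the two circuits implement different unitaries, even allowing a global phase.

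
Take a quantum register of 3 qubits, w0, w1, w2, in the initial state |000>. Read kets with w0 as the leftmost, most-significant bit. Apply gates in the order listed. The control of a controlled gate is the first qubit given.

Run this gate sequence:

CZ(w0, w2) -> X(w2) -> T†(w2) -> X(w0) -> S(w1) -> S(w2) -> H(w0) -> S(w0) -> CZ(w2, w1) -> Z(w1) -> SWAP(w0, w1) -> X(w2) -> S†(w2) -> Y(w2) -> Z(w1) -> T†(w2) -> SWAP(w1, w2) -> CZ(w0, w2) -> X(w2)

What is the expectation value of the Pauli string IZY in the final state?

The observable IZY averages to 1.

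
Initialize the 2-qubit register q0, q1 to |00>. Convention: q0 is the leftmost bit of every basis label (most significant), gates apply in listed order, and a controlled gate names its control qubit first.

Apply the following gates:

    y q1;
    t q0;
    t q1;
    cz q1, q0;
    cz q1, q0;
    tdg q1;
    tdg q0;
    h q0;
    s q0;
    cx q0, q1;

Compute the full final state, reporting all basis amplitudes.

The resulting statevector has amplitude 0 on |00>, sqrt(2)*I/2 on |01>, -sqrt(2)/2 on |10>, 0 on |11>. Key observation: gates 2-7 undo each other exactly, leaving only the rest of the circuit to track.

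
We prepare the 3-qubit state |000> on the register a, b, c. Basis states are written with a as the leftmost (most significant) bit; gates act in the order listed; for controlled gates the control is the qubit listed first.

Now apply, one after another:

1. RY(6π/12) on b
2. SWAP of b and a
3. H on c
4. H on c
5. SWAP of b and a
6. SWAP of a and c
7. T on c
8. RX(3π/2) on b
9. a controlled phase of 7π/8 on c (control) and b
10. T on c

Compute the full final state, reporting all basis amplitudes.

The resulting statevector has amplitude -1/2 - I/2 on |000>, -1/2 - I/2 on |010>, and 0 on every other basis state.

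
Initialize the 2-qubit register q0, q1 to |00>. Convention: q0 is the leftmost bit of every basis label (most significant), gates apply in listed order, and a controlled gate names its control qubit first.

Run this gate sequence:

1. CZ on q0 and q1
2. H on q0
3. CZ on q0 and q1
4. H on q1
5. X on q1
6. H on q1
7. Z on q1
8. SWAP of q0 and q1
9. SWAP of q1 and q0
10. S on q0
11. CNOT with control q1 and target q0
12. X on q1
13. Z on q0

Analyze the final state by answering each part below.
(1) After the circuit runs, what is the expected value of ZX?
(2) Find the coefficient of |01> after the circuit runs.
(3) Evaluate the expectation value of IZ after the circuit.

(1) The observable ZX averages to 0. Key observation: gates 4-7 undo each other exactly, leaving only the rest of the circuit to track.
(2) |01> carries amplitude sqrt(2)/2 in the final state.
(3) The observable IZ averages to -1.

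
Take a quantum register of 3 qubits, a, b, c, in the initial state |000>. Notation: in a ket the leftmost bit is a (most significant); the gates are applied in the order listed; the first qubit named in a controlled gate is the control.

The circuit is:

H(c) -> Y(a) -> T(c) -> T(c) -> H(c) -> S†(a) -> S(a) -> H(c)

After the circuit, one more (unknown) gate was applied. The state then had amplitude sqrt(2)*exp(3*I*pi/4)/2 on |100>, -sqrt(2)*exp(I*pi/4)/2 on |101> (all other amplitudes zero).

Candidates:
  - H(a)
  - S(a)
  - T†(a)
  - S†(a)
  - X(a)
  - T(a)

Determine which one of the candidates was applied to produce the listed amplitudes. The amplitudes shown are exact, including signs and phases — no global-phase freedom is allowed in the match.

It was T(a) that produced the state shown.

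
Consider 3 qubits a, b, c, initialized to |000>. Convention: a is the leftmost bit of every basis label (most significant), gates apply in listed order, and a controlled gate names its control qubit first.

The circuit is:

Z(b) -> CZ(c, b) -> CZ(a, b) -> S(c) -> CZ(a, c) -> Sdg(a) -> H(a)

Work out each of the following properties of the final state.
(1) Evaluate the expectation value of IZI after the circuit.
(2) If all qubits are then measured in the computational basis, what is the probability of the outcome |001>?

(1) In the final state, IZI has expectation 1.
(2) The probability of measuring |001> is 0.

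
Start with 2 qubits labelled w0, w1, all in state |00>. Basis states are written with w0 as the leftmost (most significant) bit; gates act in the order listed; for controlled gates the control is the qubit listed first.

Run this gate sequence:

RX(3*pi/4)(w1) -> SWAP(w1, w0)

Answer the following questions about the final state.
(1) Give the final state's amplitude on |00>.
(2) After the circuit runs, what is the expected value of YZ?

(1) The amplitude on |00> is sqrt(2 - sqrt(2))/2.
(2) In the final state, YZ has expectation -sqrt(2)/2.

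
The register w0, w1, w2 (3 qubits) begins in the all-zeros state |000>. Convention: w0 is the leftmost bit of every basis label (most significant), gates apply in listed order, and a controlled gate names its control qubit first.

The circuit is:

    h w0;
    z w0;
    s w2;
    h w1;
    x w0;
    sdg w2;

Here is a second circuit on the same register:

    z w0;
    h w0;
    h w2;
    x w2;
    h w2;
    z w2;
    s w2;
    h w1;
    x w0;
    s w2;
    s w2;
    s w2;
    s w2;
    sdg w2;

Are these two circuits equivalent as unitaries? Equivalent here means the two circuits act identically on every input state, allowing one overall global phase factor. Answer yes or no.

No: there is an input state on which the two circuits produce genuinely different outputs (not merely differing by a phase).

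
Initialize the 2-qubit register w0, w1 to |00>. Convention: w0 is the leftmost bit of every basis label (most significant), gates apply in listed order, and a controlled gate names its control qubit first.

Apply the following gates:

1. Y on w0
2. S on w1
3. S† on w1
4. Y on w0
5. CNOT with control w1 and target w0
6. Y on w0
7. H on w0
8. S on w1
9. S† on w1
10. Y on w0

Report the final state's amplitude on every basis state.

The final amplitudes are -sqrt(2)/2 on |00>, 0 on |01>, -sqrt(2)/2 on |10>, 0 on |11>.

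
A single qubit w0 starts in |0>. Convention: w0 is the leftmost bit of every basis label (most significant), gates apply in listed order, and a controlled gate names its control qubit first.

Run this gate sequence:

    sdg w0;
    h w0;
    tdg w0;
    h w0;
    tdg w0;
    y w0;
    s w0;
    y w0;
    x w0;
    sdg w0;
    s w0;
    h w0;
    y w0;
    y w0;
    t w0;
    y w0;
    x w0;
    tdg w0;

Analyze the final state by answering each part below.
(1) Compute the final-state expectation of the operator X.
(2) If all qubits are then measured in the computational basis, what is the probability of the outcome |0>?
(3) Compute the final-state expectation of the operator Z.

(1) The expectation value of X is sqrt(2)/2.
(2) Outcome |0> occurs with probability 3/4.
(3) In the final state, Z has expectation 1/2.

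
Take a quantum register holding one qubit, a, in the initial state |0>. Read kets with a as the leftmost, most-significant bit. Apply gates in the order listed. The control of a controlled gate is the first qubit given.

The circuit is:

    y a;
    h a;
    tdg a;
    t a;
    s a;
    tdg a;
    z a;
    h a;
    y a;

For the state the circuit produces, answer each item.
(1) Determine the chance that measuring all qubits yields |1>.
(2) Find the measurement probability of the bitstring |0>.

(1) A full measurement returns |1> with probability sqrt(2)/4 + 1/2.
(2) Outcome |0> occurs with probability 1/2 - sqrt(2)/4.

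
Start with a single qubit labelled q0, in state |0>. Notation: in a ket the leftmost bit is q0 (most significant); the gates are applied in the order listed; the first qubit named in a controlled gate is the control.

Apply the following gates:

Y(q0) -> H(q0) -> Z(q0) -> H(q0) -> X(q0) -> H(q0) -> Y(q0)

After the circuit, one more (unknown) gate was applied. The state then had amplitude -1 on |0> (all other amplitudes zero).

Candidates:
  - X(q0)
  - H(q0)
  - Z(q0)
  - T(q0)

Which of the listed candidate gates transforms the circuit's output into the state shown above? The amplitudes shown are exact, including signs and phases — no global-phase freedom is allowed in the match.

It was H(q0) that produced the state shown.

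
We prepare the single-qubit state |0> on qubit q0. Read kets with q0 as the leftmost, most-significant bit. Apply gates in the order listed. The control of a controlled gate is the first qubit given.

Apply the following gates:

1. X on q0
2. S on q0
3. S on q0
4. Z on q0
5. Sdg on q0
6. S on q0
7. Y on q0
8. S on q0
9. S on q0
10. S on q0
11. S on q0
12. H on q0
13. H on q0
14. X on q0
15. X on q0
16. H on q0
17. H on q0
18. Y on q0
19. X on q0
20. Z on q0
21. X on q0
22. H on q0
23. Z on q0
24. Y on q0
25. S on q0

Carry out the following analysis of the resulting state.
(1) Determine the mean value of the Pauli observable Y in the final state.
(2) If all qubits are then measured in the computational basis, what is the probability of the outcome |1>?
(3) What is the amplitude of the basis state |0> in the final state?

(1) In the final state, Y has expectation -1. Key observation: gates 12-17 undo each other exactly, leaving only the rest of the circuit to track.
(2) The probability of measuring |1> is 1/2.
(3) The final state's coefficient on |0> equals -sqrt(2)*I/2.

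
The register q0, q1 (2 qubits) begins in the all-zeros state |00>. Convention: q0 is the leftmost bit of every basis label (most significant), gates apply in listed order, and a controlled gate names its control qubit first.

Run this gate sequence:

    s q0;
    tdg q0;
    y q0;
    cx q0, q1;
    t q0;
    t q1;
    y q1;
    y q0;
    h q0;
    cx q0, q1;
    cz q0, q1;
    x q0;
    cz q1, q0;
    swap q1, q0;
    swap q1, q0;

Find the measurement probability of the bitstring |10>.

Outcome |10> occurs with probability 1/2.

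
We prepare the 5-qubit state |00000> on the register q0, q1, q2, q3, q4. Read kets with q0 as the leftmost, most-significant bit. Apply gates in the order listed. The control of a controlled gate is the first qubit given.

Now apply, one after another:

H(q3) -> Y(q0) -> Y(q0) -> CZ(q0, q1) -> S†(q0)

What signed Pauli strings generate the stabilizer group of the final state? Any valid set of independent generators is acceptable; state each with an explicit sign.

The stabilizer group can be generated by +IIIXI, +ZIIII, +IZIII, +IIZII, +IIIIZ, among other valid generating sets.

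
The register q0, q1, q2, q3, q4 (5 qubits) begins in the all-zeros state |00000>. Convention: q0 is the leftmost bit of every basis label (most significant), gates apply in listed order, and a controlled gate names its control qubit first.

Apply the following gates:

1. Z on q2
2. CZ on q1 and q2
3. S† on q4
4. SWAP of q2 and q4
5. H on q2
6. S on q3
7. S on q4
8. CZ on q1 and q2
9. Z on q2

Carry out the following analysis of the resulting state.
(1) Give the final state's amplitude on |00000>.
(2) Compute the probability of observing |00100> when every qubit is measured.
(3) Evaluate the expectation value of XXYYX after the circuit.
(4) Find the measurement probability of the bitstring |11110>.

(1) The final state's coefficient on |00000> equals sqrt(2)/2.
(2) The probability of measuring |00100> is 1/2.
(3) The expectation value of XXYYX is 0.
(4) A full measurement returns |11110> with probability 0.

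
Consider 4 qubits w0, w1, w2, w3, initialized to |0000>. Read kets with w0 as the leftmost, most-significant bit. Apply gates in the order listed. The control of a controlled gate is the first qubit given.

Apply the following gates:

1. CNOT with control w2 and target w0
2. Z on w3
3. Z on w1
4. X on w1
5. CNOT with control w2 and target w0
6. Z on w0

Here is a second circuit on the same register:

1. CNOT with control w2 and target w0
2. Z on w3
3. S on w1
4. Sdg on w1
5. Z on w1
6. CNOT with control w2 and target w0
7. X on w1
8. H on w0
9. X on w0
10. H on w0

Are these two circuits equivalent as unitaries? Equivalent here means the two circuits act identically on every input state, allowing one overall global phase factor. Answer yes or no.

Yes, they are equivalent — the unitaries differ by at most a global phase.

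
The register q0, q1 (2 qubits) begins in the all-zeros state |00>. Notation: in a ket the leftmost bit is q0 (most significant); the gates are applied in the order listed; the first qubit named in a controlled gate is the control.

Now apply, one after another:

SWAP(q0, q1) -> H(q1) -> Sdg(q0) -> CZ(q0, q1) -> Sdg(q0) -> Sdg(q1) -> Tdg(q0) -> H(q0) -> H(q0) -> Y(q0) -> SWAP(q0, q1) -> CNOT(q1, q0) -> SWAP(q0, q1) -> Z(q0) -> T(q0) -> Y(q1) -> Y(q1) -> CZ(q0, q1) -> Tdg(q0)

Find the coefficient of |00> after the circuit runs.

The amplitude on |00> is 0.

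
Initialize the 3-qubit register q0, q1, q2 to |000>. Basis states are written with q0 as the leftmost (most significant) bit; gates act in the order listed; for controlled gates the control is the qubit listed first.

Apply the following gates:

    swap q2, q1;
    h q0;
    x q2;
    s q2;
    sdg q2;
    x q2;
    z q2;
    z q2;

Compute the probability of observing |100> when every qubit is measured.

A full measurement returns |100> with probability 1/2. Key observation: the block from step 3 through step 6 cancels to the identity and can be dropped.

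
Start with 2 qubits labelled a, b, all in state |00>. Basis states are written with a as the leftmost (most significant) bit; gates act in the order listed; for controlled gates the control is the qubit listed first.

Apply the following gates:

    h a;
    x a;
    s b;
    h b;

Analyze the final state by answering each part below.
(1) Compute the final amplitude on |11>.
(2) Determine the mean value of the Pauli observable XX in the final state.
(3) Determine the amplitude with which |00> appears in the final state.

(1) The final state's coefficient on |11> equals 1/2.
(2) The observable XX averages to 1.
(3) The final state's coefficient on |00> equals 1/2.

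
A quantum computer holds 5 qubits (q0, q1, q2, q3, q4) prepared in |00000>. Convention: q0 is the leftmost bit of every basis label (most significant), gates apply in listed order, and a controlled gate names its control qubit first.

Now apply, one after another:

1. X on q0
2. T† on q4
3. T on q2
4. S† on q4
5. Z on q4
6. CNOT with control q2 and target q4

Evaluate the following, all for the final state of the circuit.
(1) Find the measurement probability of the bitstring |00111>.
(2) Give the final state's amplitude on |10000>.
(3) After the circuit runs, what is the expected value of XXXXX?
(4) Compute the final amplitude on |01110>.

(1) A full measurement returns |00111> with probability 0.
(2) |10000> carries amplitude 1 in the final state.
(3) The observable XXXXX averages to 0.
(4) The final state's coefficient on |01110> equals 0.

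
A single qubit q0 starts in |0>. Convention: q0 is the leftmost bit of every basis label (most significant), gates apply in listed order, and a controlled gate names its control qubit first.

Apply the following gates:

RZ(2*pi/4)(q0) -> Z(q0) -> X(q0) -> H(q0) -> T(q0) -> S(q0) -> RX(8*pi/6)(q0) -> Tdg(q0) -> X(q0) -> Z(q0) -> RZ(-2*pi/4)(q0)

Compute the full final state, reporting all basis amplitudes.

The resulting statevector has amplitude -sqrt(6)*exp(I*pi/4)/4 + sqrt(2)*I/4 on |0>, -sqrt(6)*exp(3*I*pi/4)/4 - sqrt(2)*I/4 on |1>.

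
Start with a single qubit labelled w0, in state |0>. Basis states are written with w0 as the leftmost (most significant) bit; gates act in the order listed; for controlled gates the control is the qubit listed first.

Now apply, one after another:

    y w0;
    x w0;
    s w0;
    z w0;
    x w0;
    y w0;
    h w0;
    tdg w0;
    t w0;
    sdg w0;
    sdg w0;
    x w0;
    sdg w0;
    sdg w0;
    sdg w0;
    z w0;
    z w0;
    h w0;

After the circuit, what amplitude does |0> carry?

The amplitude on |0> is -1/2 + I/2.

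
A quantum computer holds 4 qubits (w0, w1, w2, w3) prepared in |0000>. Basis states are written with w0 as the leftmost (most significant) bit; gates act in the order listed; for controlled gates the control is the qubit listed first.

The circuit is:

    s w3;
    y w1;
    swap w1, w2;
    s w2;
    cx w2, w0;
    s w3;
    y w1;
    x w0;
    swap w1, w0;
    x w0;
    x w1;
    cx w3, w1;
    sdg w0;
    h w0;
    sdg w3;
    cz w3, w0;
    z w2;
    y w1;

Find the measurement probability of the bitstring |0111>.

A full measurement returns |0111> with probability 0.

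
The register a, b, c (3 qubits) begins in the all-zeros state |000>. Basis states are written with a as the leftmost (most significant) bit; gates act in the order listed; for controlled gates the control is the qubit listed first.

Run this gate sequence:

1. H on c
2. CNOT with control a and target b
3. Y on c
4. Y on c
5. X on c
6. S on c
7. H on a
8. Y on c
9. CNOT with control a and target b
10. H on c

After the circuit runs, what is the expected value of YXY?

The observable YXY averages to 0.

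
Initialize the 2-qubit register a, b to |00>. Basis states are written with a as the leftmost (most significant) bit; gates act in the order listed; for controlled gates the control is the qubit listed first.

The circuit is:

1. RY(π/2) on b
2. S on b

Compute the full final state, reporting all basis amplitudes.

The resulting statevector has amplitude sqrt(2)/2 on |00>, sqrt(2)*I/2 on |01>, 0 on |10>, 0 on |11>.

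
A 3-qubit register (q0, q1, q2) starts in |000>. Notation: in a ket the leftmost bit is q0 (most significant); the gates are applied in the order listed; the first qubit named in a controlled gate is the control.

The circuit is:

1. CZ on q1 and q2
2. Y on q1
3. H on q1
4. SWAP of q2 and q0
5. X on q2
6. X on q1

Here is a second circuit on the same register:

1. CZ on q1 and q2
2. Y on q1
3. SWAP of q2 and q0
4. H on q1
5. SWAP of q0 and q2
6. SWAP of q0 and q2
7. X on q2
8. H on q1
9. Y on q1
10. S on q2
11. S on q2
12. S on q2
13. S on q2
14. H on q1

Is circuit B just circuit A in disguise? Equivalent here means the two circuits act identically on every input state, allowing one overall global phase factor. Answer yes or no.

No, they are not equivalent — no single phase factor reconciles the two unitaries.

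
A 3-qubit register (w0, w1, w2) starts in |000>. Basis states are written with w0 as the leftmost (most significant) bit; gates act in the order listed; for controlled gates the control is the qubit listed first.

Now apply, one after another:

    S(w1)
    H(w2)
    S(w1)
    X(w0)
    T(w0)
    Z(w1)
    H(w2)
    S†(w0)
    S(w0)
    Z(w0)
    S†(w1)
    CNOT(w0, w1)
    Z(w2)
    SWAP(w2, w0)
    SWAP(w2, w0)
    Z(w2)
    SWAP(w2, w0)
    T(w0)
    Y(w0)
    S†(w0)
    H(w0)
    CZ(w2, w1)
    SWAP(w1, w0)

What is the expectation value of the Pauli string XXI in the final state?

The expectation value of XXI is 0. Key observation: the block from step 13 through step 16 cancels to the identity and can be dropped.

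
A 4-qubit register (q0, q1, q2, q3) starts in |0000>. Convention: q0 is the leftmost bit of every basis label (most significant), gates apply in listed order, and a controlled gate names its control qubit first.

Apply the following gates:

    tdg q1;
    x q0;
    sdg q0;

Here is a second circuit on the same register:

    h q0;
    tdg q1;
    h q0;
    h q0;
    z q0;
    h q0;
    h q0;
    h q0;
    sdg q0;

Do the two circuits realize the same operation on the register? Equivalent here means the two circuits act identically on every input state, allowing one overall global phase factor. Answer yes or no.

Yes: on every input state the two circuits agree up to one overall phase factor.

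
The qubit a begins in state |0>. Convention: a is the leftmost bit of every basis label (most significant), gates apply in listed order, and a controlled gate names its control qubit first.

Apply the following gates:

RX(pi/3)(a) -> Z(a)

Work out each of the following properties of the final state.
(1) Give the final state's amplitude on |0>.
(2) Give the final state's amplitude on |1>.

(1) |0> carries amplitude sqrt(3)/2 in the final state.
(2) The amplitude on |1> is I/2.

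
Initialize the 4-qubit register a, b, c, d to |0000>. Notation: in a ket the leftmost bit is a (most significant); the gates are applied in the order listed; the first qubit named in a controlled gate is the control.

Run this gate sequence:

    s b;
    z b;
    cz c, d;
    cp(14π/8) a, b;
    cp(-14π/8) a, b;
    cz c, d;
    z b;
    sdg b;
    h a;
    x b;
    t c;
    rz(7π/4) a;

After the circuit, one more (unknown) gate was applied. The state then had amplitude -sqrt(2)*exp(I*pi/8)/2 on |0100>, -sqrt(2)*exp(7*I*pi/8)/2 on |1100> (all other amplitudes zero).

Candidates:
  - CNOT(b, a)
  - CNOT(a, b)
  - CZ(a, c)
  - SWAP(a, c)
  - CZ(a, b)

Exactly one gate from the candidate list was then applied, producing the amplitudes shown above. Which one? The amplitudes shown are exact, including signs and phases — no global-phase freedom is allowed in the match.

The unique candidate consistent with the amplitudes is CZ(a, b).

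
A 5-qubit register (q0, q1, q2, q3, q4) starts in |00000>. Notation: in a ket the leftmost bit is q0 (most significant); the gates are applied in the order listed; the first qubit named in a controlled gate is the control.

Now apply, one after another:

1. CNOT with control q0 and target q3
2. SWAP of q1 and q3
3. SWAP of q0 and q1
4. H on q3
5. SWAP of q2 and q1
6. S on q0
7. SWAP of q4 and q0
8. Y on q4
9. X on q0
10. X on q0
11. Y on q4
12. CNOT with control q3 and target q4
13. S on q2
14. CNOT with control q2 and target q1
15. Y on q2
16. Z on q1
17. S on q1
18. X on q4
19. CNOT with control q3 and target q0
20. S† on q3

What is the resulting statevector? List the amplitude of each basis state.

The resulting statevector has amplitude sqrt(2)*I/2 on |00101>, sqrt(2)/2 on |10110>, and 0 on every other basis state. Key observation: gates 8-11 undo each other exactly, leaving only the rest of the circuit to track.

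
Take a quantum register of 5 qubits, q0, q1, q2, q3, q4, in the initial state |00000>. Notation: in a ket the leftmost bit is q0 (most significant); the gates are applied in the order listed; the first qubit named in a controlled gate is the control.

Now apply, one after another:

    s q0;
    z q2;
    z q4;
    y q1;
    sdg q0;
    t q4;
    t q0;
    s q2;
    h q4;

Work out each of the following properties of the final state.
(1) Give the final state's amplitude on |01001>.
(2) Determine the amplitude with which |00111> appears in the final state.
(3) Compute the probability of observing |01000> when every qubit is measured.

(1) The amplitude on |01001> is sqrt(2)*I/2.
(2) The amplitude on |00111> is 0.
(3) A full measurement returns |01000> with probability 1/2.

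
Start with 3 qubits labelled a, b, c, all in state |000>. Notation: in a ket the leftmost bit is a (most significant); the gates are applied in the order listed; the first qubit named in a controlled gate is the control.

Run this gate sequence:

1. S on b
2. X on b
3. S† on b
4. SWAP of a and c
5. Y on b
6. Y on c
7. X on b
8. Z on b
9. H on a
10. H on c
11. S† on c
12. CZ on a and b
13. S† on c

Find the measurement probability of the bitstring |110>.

A full measurement returns |110> with probability 1/4.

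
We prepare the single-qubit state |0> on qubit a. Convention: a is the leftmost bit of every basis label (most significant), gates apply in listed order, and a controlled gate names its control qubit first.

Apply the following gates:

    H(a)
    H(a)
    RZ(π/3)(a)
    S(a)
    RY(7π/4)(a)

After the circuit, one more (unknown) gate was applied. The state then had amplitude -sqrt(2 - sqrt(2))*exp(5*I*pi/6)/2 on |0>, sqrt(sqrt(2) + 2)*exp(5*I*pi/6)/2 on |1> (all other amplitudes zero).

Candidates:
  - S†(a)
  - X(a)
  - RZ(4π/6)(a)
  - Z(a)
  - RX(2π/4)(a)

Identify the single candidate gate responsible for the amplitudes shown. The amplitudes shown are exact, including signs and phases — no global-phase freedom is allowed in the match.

The unique candidate consistent with the amplitudes is X(a). Key observation: gates 1-2 undo each other exactly, leaving only the rest of the circuit to track.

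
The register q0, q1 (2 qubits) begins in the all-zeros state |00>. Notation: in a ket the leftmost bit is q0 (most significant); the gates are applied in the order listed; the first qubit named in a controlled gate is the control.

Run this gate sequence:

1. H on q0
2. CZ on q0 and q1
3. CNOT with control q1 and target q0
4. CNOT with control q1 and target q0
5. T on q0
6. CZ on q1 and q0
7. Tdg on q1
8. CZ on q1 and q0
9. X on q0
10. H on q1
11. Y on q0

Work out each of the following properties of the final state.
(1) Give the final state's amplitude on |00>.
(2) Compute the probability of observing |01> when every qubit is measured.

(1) The amplitude on |00> is -I/2. Key observation: gates 3-4 undo each other exactly, leaving only the rest of the circuit to track.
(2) The probability of measuring |01> is 1/4.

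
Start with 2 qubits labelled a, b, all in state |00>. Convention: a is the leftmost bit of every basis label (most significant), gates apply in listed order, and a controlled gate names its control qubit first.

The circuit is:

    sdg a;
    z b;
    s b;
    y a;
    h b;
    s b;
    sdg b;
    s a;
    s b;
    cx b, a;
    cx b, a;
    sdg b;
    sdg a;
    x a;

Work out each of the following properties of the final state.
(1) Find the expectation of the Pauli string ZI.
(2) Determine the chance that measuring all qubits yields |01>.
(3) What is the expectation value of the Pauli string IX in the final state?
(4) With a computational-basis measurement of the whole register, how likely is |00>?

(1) The expectation value of ZI is 1. Key observation: the block from step 8 through step 13 cancels to the identity and can be dropped.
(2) Outcome |01> occurs with probability 1/2.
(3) The observable IX averages to 1.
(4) Outcome |00> occurs with probability 1/2.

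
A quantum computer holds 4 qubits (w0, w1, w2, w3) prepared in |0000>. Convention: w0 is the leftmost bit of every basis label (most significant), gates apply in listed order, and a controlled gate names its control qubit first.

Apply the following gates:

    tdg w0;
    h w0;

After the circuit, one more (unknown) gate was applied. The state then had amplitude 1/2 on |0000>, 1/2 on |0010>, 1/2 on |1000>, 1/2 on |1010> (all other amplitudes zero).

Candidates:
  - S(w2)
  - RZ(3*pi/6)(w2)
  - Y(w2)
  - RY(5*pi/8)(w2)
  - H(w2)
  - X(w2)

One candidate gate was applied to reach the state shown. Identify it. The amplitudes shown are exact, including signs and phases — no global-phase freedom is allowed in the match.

The unique candidate consistent with the amplitudes is H(w2).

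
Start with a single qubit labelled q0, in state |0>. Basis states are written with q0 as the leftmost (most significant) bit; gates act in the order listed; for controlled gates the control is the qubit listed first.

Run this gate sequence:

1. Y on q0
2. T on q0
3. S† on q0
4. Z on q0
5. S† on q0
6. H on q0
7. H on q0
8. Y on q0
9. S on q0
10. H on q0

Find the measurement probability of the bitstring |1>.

A full measurement returns |1> with probability 1/2.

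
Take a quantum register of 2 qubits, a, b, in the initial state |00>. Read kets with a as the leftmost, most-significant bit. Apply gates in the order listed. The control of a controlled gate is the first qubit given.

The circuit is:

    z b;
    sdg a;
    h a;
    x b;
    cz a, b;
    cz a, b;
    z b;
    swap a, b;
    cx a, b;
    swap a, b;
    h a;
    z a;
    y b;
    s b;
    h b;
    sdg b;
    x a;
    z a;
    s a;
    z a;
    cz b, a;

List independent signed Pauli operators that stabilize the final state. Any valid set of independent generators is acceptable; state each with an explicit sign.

The final state is stabilized by the group generated by +IY, -ZI; other independent generating sets are equally valid. Key observation: the block from step 5 through step 6 cancels to the identity and can be dropped.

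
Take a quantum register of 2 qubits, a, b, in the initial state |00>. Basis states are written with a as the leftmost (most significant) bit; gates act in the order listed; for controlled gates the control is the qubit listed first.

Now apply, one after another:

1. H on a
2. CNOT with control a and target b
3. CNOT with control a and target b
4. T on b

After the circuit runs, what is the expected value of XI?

The expectation value of XI is 1.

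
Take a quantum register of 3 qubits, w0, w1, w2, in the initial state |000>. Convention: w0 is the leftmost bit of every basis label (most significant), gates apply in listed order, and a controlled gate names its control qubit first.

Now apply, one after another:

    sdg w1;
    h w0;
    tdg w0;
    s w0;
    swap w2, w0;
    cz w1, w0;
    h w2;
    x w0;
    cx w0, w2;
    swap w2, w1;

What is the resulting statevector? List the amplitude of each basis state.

After the circuit, the state carries amplitude 1/2 - exp(I*pi/4)/2 on |100>, 1/2 + exp(I*pi/4)/2 on |110>, and 0 on every other basis state.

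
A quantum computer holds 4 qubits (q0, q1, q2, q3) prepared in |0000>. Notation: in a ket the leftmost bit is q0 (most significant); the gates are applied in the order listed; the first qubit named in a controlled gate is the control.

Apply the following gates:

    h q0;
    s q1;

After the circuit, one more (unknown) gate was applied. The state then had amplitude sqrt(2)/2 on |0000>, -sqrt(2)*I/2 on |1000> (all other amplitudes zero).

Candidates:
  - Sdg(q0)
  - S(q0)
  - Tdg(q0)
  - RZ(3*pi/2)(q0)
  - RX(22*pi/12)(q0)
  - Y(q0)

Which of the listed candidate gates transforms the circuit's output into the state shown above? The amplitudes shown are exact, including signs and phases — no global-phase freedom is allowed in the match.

The unique candidate consistent with the amplitudes is Sdg(q0).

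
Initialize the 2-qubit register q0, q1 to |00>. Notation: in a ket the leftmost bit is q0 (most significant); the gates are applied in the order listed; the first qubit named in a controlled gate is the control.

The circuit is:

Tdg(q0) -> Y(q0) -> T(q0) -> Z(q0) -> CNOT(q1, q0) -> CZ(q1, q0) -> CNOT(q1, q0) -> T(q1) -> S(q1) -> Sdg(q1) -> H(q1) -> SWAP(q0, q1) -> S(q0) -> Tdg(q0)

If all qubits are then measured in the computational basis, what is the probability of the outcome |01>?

A full measurement returns |01> with probability 1/2.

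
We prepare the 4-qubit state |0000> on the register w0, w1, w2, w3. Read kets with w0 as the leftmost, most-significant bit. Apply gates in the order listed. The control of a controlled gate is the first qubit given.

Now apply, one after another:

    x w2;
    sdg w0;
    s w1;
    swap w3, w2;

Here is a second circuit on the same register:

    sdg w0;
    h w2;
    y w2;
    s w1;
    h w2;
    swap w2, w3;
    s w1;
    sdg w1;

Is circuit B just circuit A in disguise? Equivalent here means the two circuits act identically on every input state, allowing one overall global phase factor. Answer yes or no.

No, they are not equivalent — no single phase factor reconciles the two unitaries.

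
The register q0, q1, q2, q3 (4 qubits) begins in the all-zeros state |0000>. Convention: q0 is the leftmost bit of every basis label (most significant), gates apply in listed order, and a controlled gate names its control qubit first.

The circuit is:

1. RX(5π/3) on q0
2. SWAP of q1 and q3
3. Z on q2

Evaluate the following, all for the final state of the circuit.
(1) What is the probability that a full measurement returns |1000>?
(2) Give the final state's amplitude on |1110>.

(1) A full measurement returns |1000> with probability 1/4.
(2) The amplitude on |1110> is 0.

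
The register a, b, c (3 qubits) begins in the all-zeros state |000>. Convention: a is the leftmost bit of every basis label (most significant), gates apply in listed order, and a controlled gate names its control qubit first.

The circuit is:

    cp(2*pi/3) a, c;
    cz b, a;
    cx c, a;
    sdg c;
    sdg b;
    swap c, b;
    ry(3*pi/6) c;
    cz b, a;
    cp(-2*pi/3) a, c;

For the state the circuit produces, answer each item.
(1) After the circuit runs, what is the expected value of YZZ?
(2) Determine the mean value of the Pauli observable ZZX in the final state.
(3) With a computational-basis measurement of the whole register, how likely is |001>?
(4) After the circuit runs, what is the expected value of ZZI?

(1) The observable YZZ averages to 0.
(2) In the final state, ZZX has expectation 1.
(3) Outcome |001> occurs with probability 1/2.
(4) The expectation value of ZZI is 1.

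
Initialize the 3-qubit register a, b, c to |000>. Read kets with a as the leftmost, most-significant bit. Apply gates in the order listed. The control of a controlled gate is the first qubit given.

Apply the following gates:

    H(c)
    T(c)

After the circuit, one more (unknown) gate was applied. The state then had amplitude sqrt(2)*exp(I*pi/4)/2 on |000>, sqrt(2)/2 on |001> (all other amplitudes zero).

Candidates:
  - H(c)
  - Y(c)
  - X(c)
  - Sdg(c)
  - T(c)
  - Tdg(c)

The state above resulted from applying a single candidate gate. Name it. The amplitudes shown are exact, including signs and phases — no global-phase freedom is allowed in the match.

The applied gate was X(c).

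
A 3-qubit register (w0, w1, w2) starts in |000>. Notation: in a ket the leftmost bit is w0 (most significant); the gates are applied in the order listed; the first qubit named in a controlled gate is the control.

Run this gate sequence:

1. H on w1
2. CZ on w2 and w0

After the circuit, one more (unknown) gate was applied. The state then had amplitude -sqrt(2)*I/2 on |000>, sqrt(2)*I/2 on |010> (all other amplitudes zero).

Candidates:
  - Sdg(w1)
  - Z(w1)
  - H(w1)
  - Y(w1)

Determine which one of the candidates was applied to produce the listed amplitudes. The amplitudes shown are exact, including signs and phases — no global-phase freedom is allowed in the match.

The applied gate was Y(w1).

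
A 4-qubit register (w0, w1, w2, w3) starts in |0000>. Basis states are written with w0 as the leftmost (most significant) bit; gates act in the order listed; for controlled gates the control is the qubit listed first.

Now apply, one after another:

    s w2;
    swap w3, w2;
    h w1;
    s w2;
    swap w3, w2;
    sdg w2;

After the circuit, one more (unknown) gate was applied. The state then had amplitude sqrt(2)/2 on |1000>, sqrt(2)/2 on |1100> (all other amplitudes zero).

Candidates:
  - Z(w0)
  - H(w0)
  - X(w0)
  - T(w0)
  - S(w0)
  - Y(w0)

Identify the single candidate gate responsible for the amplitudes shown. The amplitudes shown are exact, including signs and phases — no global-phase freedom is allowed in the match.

The applied gate was X(w0).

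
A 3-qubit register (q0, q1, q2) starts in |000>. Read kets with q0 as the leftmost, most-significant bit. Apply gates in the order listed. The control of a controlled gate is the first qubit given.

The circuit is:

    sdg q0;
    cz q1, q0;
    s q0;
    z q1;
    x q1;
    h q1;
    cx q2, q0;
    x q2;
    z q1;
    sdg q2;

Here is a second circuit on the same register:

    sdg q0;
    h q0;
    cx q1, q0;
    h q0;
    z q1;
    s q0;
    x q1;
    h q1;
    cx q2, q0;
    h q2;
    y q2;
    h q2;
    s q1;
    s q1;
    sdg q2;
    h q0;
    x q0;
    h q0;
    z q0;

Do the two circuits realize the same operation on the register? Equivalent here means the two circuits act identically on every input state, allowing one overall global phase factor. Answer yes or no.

No — the two circuits implement different unitaries, even allowing a global phase.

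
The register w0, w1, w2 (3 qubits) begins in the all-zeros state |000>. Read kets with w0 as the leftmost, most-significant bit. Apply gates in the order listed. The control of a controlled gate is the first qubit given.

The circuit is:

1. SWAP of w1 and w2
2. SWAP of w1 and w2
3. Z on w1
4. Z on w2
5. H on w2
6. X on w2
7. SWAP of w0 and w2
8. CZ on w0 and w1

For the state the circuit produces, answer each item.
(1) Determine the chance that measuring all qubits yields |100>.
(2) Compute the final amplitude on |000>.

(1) A full measurement returns |100> with probability 1/2. Key observation: gates 1-2 undo each other exactly, leaving only the rest of the circuit to track.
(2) |000> carries amplitude sqrt(2)/2 in the final state.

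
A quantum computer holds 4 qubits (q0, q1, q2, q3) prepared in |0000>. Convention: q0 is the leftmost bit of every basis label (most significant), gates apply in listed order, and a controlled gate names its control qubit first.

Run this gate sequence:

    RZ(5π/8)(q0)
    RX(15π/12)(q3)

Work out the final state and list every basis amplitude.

After the circuit, the state carries amplitude sqrt(2 - sqrt(2))*exp(11*I*pi/16)/2 on |0000>, -sqrt(sqrt(2) + 2)*exp(3*I*pi/16)/2 on |0001>, and 0 on every other basis state.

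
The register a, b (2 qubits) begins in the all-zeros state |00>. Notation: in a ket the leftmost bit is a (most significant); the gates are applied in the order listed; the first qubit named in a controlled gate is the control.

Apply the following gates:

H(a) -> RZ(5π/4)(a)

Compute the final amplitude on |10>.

The final state's coefficient on |10> equals sqrt(2)*exp(5*I*pi/8)/2.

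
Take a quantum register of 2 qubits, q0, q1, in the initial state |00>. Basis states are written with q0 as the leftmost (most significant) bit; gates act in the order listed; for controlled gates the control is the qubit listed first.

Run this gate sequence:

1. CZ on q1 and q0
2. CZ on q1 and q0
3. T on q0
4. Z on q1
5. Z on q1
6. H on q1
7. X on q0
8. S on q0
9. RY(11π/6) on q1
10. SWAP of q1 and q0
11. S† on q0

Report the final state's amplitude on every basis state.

The final amplitudes are 0 on |00>, -sqrt(3)*I/2 on |01>, 0 on |10>, -1/2 on |11>. Key observation: the block from step 1 through step 2 cancels to the identity and can be dropped.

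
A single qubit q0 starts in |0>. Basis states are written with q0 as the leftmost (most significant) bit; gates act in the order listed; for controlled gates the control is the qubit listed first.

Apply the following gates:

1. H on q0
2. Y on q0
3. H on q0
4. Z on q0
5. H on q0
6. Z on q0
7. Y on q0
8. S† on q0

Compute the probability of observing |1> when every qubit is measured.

The probability of measuring |1> is 1/2.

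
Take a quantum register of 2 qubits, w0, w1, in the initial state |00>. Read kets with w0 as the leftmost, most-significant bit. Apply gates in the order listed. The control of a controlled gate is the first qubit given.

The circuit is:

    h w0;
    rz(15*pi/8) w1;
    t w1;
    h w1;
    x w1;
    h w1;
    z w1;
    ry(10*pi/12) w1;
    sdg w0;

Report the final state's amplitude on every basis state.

The resulting statevector has amplitude (1 - sqrt(3))*exp(I*pi/16)/4 on |00>, (-sqrt(3) - 1)*exp(I*pi/16)/4 on |01>, (-1 + sqrt(3))*exp(9*I*pi/16)/4 on |10>, (1 + sqrt(3))*exp(9*I*pi/16)/4 on |11>.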